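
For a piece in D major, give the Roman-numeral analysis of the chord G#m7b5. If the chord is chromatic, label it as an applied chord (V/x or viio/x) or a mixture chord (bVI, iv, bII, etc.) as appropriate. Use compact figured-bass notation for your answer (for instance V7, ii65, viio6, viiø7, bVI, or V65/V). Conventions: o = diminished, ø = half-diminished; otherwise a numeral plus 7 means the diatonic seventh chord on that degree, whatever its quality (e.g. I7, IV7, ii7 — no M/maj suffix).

The pitches G#-B-D-F# form a half-diminished seventh chord rooted on G#.
G# sits a half step below A (V in D major); a diminished chord there is the applied leading-tone chord of V.

viiø7/V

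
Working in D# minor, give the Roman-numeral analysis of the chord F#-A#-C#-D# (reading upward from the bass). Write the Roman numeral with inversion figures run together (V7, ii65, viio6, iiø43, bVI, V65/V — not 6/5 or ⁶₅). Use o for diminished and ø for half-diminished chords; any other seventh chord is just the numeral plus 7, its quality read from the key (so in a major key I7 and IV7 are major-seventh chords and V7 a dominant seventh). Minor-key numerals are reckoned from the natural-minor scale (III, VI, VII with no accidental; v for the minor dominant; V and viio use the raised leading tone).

The pitches D#-F#-A#-C# form a minor seventh chord rooted on D#.
In D# minor, D# is the tonic; the diatonic minor seventh chord there is i7.
With F# in the bass the chord is in first inversion, so the figured bass is 65.

i65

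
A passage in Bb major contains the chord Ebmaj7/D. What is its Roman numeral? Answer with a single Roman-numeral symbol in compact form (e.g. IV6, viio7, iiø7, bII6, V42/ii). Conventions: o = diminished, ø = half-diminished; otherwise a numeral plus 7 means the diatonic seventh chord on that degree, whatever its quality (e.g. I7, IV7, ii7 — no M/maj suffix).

The pitches Eb-G-Bb-D form a major seventh chord rooted on Eb.
In Bb major, Eb is the subdominant; the diatonic major seventh chord there is IV7.
With D in the bass the chord is in third inversion, so the figured bass is 42.

IV42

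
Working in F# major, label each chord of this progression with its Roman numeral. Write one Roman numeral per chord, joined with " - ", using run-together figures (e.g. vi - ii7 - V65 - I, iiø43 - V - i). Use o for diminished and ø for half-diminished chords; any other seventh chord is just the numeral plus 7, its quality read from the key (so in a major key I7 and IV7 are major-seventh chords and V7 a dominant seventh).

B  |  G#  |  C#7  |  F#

IV - V/V - V7 - I

B: major triad on B = scale degree 4 → IV.
G#: a major triad on G#, the applied dominant of V → V/V.
C#7: root C# is the dominant; dominant seventh chord there is V7.
F#: root F# is the tonic; major triad there is I.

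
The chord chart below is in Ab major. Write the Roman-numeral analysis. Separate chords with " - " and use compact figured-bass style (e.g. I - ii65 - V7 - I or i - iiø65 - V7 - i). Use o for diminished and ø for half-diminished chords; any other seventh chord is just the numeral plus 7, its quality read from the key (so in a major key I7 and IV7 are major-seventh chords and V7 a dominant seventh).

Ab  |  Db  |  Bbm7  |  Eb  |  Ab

I - IV - ii7 - V - I

Ab has root Ab, degree 1 in Ab major, so I.
Db: root Db is the subdominant; major triad there is IV.
Bbm7: root Bb is the supertonic; minor seventh chord there is ii7.
Eb: root Eb is the dominant; major triad there is V.
Ab: major triad on Ab = scale degree 1 → I.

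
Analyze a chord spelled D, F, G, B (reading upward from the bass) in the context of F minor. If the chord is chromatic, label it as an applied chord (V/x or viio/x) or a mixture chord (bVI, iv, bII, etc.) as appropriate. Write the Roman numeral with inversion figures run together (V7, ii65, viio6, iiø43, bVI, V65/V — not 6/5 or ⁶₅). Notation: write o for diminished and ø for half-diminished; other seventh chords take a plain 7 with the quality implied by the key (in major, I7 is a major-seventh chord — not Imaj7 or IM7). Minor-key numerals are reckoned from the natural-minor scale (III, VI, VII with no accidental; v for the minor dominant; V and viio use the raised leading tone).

V43/V

The pitches G-B-D-F form a dominant seventh chord rooted on G.
G is not a diatonic chord root with this quality in F minor, but it lies a perfect fifth above C (V), so the chord functions as an applied dominant of V.
With D in the bass the chord is in second inversion, so the figured bass is 43.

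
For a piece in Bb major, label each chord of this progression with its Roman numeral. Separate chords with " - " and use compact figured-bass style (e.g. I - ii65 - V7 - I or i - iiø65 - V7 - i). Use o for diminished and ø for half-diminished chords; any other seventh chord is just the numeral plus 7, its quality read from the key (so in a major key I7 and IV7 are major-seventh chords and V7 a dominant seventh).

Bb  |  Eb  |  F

Bb: root Bb is the tonic; major triad there is I.
Eb: root Eb is the subdominant; major triad there is IV.
F: root F is the dominant; major triad there is V.

I - IV - V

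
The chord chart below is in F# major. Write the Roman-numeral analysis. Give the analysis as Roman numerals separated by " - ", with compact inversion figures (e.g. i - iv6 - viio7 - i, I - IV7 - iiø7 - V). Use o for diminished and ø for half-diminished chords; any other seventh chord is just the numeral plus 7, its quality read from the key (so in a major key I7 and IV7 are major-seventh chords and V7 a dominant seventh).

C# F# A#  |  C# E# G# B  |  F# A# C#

C#-F#-A# has root F#, degree 1 in F# major, so I64.
C#-E#-G#-B: dominant seventh chord on C# = scale degree 5 → V7.
F#-A#-C#: major triad on F# = scale degree 1 → I.

I64 - V7 - I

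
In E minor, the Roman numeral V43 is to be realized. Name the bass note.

F#

V in E minor has root B; the chord is B-D#-F#-A.
The figure 43 means second inversion — the fifth is in the bass.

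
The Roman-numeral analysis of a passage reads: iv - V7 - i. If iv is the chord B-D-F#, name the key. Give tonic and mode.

The anchor chord is a minor triad on B, labeled iv.
iv on B implies B is the subdominant; that puts the tonic at F#, and the lowercase numeral fits minor mode.

F# minor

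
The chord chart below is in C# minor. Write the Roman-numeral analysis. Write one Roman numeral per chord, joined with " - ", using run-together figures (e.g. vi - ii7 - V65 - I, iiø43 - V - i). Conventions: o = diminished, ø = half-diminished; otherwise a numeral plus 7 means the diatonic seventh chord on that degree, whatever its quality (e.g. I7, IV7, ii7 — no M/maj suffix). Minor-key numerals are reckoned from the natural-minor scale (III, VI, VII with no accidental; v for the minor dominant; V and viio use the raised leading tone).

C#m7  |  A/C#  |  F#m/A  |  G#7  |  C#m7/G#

C#m7: root C# is the tonic; minor seventh chord there is i7.
A/C#: major triad on A = scale degree 6 → VI6.
F#m/A has root F#, degree 4 in C# minor, so iv6.
G#7 has root G#, degree 5 in C# minor, so V7.
C#m7/G#: root C# is the tonic; minor seventh chord there is i43.

i7 - VI6 - iv6 - V7 - i43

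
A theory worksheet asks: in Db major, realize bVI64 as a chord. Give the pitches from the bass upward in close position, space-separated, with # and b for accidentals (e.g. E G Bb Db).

Scale degree 6 in Db major is Bb; lowering it a half step gives Bbb. bVI64 is a major triad on the lowered sixth degree, borrowed from the parallel minor.
So the chord is Bbb-Db-Fb.
The figured bass 64 indicates second inversion, placing the fifth (Fb) in the bass: Fb-Bbb-Db.

Fb Bbb Db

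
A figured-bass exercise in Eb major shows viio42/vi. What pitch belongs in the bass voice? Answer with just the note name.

The applied chord viio42/vi is rooted on B: B-D-F-Ab.
The figure 42 means third inversion — the seventh is in the bass.

Ab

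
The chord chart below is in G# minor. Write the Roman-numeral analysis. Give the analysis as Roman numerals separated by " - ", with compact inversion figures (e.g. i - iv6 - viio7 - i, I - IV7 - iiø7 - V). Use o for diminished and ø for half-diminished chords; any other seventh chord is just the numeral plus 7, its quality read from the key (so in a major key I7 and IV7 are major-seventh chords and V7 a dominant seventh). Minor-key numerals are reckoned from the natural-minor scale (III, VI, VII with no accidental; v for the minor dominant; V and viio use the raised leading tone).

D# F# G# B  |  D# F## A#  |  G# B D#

i43 - V - i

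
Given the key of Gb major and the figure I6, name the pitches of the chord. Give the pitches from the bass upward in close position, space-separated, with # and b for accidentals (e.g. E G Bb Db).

Bb Db Gb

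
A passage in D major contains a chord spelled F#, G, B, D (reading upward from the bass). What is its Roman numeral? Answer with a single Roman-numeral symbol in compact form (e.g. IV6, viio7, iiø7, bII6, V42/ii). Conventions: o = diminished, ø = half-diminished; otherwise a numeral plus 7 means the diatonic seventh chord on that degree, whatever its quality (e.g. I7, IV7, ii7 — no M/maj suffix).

Stacked in thirds the chord is G-B-D-F#: a major seventh chord on G.
In D major, G is the subdominant; the diatonic major seventh chord there is IV7.
With F# in the bass the chord is in third inversion, so the figured bass is 42.

IV42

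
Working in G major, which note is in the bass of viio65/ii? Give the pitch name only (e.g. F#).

B

The applied chord viio65/ii is rooted on G#: G#-B-D-F.
The figure 65 means first inversion — the third is in the bass.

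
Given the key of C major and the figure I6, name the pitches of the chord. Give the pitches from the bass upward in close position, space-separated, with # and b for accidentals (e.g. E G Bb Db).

E G C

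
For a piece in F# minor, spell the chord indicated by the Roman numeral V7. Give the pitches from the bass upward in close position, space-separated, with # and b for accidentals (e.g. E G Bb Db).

C# E# G# B

In F# minor, the dominant is C#. The dominant is major (leading tone raised), so V is a dominant seventh chord.
That chord is spelled C#-E#-G#-B.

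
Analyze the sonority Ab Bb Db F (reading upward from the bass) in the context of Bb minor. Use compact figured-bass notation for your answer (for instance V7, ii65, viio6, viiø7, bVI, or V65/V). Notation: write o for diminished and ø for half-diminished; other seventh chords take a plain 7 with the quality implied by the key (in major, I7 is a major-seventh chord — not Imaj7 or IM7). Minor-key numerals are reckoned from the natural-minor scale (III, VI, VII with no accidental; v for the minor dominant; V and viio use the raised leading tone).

The pitches Bb-Db-F-Ab form a minor seventh chord rooted on Bb.
In Bb minor, Bb is the tonic; the diatonic minor seventh chord there is i7.
With Ab in the bass the chord is in third inversion, so the figured bass is 42.

i42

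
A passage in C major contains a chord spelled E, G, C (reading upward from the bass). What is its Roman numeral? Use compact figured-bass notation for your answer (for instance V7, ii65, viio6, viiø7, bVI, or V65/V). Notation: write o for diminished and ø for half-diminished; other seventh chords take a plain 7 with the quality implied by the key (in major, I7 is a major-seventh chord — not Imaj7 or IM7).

I6

The pitches C-E-G form a major triad rooted on C.
In C major, C is the tonic; the diatonic major triad there is I.
With E in the bass the chord is in first inversion, so the figured bass is 6.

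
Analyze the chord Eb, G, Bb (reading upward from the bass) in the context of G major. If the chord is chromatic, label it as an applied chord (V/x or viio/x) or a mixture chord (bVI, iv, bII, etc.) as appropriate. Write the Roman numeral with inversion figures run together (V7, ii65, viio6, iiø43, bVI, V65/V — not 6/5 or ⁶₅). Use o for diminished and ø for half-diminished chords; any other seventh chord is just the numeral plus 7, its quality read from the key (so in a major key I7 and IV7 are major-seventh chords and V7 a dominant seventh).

Stacked in thirds the chord is Eb-G-Bb: a major triad on Eb.
Eb is the lowered sixth degree of G major (diatonic 6 would be E). This is a major triad on the lowered sixth degree, borrowed from the parallel minor.

bVI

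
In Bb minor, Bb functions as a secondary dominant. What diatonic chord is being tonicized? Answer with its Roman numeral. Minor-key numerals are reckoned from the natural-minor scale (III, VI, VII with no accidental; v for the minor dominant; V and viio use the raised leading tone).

The chord is a major triad on Bb.
A dominant resolves down a perfect fifth: Bb → Eb. In Bb minor, Eb is scale degree 4, i.e. iv.

iv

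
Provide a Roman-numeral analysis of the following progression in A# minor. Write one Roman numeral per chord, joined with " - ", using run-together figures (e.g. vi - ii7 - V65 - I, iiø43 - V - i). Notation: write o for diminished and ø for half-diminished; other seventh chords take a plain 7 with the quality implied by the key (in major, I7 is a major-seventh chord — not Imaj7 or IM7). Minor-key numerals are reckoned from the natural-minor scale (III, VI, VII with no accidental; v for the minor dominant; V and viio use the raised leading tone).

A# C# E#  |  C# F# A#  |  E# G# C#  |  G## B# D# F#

A#-C#-E#: root A# is the tonic; minor triad there is i.
C#-F#-A#: major triad on F# = scale degree 6 → VI64.
E#-G#-C#: major triad on C# = scale degree 3 → III6.
G##-B#-D#-F#: root G## is the leading tone; fully diminished seventh chord there is viio7.

i - VI64 - III6 - viio7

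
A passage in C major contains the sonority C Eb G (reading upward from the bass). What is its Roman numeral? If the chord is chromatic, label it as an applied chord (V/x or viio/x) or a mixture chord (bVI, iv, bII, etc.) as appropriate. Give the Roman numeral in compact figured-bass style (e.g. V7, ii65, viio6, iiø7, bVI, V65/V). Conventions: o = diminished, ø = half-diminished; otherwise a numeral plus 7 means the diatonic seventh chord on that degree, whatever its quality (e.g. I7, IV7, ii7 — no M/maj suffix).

Stacked in thirds the chord is C-Eb-G: a minor triad on C.
C is the first degree of C major. This is the minor tonic, borrowed from the parallel minor.

i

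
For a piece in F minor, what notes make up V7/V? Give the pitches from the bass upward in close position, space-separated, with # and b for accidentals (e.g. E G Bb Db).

G B D F

V7/V is a secondary dominant — the dominant seventh of V. V in F minor is C, so the applied chord's root is G, a perfect fifth above.
Building a dominant seventh chord on G gives G-B-D-F.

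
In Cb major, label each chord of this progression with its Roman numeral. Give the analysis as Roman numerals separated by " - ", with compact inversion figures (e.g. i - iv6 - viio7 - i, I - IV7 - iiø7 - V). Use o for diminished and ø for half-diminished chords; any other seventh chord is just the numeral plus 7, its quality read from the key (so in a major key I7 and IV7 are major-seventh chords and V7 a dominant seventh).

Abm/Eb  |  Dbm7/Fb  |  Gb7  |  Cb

Abm/Eb has root Ab, degree 6 in Cb major, so vi64.
Dbm7/Fb: minor seventh chord on Db = scale degree 2 → ii65.
Gb7: root Gb is the dominant; dominant seventh chord there is V7.
Cb has root Cb, degree 1 in Cb major, so I.

vi64 - ii65 - V7 - I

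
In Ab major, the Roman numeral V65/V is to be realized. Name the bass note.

The applied chord V65/V is rooted on Bb: Bb-D-F-Ab.
The figure 65 means first inversion — the third is in the bass.

D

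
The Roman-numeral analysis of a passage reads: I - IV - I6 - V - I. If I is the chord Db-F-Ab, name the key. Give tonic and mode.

Db major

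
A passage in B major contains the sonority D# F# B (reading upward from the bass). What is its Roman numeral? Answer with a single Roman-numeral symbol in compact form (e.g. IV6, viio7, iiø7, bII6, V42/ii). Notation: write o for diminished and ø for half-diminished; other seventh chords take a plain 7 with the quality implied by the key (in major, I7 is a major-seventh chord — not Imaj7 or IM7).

I6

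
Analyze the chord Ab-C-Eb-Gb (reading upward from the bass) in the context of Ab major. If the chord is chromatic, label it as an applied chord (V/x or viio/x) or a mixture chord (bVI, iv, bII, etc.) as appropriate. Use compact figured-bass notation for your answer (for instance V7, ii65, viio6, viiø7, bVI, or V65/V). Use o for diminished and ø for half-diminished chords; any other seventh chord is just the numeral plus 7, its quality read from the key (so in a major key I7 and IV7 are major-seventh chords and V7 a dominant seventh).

Stacked in thirds the chord is Ab-C-Eb-Gb: a dominant seventh chord on Ab.
Ab is not a diatonic chord root with this quality in Ab major, but it lies a perfect fifth above Db (IV), so the chord functions as an applied dominant of IV.

V7/IV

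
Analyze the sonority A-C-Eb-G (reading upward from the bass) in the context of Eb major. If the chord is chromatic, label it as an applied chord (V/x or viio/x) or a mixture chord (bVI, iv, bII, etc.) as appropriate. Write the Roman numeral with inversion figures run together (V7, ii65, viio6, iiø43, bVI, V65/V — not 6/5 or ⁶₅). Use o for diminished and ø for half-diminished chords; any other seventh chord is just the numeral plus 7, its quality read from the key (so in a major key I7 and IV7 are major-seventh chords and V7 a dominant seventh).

viiø7/V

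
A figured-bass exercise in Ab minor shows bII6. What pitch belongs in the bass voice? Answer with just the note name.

bII in Ab minor has root Bbb; the chord is Bbb-Db-Fb.
The figure 6 means first inversion — the third is in the bass.

Db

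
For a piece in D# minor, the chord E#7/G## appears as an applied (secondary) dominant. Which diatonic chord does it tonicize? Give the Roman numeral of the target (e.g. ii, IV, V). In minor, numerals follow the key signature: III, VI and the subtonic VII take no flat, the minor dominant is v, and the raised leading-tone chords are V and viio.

The chord is a dominant seventh chord on E#.
A dominant resolves down a perfect fifth: E# → A#. In D# minor, A# is scale degree 5, i.e. V.

V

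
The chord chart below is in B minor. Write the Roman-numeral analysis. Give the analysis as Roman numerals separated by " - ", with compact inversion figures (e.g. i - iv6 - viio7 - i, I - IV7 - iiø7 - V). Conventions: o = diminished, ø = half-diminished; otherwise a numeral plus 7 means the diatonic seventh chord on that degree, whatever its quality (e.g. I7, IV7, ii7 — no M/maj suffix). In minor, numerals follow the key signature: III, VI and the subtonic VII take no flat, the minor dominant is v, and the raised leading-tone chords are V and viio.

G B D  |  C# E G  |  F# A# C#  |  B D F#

VI - iio - V - i

G-B-D: major triad on G = scale degree 6 → VI.
C#-E-G: diminished triad on C# = scale degree 2 → iio.
F#-A#-C# has root F#, degree 5 in B minor, so V.
B-D-F# has root B, degree 1 in B minor, so i.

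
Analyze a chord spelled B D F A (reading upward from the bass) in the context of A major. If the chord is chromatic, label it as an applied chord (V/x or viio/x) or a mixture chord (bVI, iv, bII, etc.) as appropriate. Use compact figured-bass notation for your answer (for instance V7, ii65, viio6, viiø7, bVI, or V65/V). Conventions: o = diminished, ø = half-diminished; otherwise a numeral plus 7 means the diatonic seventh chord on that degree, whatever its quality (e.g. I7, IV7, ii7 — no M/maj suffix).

Stacked in thirds the chord is B-D-F-A: a half-diminished seventh chord on B.
B is the second degree of A major. This is the half-diminished supertonic seventh, borrowed from the parallel minor.

iiø7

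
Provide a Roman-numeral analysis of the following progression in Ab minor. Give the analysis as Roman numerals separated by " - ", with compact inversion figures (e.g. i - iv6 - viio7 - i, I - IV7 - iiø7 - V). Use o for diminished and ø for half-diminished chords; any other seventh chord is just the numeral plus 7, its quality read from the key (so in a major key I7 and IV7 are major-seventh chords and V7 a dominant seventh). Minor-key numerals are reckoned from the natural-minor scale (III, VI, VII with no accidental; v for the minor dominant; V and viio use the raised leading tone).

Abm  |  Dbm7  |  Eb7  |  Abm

Abm has root Ab, degree 1 in Ab minor, so i.
Dbm7 has root Db, degree 4 in Ab minor, so iv7.
Eb7 has root Eb, degree 5 in Ab minor, so V7.
Abm has root Ab, degree 1 in Ab minor, so i.

i - iv7 - V7 - i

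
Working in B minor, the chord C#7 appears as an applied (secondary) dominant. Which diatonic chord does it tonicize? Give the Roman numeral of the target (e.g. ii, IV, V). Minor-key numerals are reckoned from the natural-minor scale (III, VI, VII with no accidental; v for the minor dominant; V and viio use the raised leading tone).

V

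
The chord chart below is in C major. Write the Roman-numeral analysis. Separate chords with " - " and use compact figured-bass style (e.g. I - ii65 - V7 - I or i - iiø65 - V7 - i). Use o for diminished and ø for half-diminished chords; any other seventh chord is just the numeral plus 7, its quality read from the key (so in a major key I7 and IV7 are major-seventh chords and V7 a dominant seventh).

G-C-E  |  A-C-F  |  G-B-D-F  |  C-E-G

G-C-E: root C is the tonic; major triad there is I64.
A-C-F: major triad on F = scale degree 4 → IV6.
G-B-D-F has root G, degree 5 in C major, so V7.
C-E-G: root C is the tonic; major triad there is I.

I64 - IV6 - V7 - I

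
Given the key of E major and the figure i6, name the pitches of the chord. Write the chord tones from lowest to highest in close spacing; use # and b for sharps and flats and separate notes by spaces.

G B E

i6 is the minor tonic, borrowed from the parallel minor. In E major that root is E.
So the chord is E-G-B.
The figured bass 6 indicates first inversion, placing the third (G) in the bass: G-B-E.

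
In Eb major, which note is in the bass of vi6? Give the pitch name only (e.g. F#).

vi in Eb major has root C; the chord is C-Eb-G.
The figure 6 means first inversion — the third is in the bass.

Eb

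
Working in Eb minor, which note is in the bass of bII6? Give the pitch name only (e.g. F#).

Ab

bII in Eb minor has root Fb; the chord is Fb-Ab-Cb.
The figure 6 means first inversion — the third is in the bass.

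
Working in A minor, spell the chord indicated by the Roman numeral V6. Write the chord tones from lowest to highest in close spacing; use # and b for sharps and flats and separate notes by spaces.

G# B E

In A minor, scale degree 5 is E. The dominant is major (leading tone raised), so V is a major triad.
Stacking thirds from E gives E-G#-B.
The figured bass 6 indicates first inversion, placing the third (G#) in the bass: G#-B-E.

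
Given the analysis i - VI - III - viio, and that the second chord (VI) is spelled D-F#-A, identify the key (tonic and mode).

F# minor

The anchor chord is a major triad on D, labeled VI.
Counting down 5 scale steps from D places the tonic on F#; a major triad on degree 6 is diatonic only in minor.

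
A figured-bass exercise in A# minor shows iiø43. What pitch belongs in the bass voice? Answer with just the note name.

F#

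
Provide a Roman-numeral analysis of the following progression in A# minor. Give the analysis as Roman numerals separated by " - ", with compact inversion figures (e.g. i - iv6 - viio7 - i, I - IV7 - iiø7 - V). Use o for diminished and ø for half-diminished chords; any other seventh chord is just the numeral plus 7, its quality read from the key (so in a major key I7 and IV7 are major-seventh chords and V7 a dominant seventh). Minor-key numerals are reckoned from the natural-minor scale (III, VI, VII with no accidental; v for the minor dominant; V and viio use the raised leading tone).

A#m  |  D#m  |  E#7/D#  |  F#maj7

A#m: minor triad on A# = scale degree 1 → i.
D#m has root D#, degree 4 in A# minor, so iv.
E#7/D#: dominant seventh chord on E# = scale degree 5 → V42.
F#maj7: root F# is the submediant; major seventh chord there is VI7.

i - iv - V42 - VI7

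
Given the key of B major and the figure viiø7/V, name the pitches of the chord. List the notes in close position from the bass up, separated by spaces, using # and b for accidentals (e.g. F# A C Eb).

E# G# B D#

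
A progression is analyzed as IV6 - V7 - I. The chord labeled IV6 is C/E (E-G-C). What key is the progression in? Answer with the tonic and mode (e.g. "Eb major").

G major

IV6 is given as E-G-C — a major triad with root C.
IV6 on C implies C is the subdominant; that puts the tonic at G, and the uppercase numeral fits major mode.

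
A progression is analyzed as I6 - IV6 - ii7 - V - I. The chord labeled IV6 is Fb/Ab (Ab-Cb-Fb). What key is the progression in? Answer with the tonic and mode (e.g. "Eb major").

IV6 is given as Ab-Cb-Fb — a major triad with root Fb.
Counting down 3 scale steps from Fb places the tonic on Cb; a major triad on degree 4 is diatonic only in major.

Cb major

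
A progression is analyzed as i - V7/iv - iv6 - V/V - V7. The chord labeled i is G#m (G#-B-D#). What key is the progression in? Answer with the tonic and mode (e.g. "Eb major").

G# minor

The chord G#m is a minor triad rooted on G#; its label is i.
If G# is scale degree 1 and the mode makes that degree carry a minor triad, the tonic is G# and the mode is minor.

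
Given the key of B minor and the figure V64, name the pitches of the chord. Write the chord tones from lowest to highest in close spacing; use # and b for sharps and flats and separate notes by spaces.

C# F# A#

In B minor, scale degree 5 is F#. The dominant is major (leading tone raised), so V is a major triad.
Stacking thirds from F# gives F#-A#-C#.
The figured bass 64 indicates second inversion, placing the fifth (C#) in the bass: C#-F#-A#.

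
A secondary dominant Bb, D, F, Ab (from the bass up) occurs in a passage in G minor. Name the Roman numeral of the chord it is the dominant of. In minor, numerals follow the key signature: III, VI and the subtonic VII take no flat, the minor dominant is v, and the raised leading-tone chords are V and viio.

The chord is a dominant seventh chord on Bb.
A dominant resolves down a perfect fifth: Bb → Eb. In G minor, Eb is scale degree 6, i.e. VI.

VI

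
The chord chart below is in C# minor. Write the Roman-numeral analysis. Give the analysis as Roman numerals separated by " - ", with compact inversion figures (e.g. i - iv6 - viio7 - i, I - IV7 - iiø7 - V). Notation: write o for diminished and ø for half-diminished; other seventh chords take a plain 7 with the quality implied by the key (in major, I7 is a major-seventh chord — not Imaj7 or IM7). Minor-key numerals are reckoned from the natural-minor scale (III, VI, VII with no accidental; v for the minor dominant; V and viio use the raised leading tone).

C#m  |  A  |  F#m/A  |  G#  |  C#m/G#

i - VI - iv6 - V - i64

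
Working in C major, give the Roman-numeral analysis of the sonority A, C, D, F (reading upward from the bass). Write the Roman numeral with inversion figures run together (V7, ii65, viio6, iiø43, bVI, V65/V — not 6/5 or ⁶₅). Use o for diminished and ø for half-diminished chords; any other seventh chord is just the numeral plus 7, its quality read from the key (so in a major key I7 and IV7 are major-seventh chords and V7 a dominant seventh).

The pitches D-F-A-C form a minor seventh chord rooted on D.
D is scale degree 2 in C major, and a minor seventh chord on that degree is written ii7.
With A in the bass the chord is in second inversion, so the figured bass is 43.

ii43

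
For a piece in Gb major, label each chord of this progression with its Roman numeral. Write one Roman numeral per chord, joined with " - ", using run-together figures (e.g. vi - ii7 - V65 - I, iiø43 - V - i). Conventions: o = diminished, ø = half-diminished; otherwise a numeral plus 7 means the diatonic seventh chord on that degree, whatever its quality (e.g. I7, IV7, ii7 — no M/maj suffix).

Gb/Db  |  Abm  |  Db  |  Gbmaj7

Gb/Db: root Gb is the tonic; major triad there is I64.
Abm: root Ab is the supertonic; minor triad there is ii.
Db: major triad on Db = scale degree 5 → V.
Gbmaj7: root Gb is the tonic; major seventh chord there is I7.

I64 - ii - V - I7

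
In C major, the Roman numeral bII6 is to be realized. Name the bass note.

F

bII in C major has root Db; the chord is Db-F-Ab.
The figure 6 means first inversion — the third is in the bass.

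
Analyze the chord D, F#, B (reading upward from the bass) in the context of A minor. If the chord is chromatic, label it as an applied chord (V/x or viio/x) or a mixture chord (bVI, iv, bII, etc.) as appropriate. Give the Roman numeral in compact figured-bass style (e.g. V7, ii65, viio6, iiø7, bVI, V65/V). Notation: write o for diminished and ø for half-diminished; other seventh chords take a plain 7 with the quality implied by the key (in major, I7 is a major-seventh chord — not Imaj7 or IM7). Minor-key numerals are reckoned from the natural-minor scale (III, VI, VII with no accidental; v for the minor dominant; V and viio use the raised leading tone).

ii6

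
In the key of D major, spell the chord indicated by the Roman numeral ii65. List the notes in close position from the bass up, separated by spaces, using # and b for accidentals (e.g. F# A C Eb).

In D major, scale degree 2 is E, and the diatonic chord built there is a minor seventh chord.
Stacking thirds from E gives E-G-B-D.
The figured bass 65 indicates first inversion, placing the third (G) in the bass: G-B-D-E.

G B D E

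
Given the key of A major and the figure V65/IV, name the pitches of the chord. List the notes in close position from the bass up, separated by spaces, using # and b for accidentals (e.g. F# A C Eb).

C# E G A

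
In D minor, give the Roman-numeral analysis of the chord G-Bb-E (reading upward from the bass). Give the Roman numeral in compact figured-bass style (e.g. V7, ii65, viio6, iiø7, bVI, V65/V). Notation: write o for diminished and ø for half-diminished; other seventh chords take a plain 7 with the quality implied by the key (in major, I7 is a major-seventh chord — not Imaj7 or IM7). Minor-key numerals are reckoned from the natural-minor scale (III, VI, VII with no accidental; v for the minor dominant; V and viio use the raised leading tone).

The pitches E-G-Bb form a diminished triad rooted on E.
In D minor, E is the supertonic; the diatonic diminished triad there is iio.
With G in the bass the chord is in first inversion, so the figured bass is 6.

iio6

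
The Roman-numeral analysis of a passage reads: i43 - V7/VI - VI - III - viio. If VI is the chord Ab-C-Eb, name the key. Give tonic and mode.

The chord Ab is a major triad rooted on Ab; its label is VI.
VI on Ab implies Ab is the submediant; that puts the tonic at C, and the uppercase numeral fits minor mode.

C minor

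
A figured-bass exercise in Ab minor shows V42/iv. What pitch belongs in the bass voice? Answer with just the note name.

Gb

The applied chord V42/iv is rooted on Ab: Ab-C-Eb-Gb.
The figure 42 means third inversion — the seventh is in the bass.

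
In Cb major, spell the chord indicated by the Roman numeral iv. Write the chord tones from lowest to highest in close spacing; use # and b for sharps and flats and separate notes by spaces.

Fb Abb Cb

Scale degree 4 in Cb major is Fb; here the chord built on it is altered to a minor triad. iv is the minor subdominant, borrowed from the parallel minor.
So the chord is Fb-Abb-Cb, a minor triad.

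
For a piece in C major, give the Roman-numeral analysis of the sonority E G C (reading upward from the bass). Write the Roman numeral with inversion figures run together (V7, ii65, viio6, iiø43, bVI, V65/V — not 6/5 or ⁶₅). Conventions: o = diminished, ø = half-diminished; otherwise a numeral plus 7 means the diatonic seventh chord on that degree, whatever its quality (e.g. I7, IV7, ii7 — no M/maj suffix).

I6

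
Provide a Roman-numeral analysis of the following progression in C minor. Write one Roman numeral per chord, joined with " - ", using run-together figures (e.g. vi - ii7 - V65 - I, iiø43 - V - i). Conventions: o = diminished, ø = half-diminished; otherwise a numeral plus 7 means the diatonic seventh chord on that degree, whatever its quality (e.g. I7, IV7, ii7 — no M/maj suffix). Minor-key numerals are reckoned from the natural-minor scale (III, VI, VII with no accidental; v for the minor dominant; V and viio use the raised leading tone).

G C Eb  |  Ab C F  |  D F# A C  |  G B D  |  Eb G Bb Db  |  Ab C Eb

i64 - iv6 - V7/V - V - V7/VI - VI

G-C-Eb: root C is the tonic; minor triad there is i64.
Ab-C-F: root F is the subdominant; minor triad there is iv6.
D-F#-A-C is the secondary dominant of V (dominant seventh chord on D): V7/V.
G-B-D: major triad on G = scale degree 5 → V.
Eb-G-Bb-Db: chromatic; Eb is V of VI, so V7/VI.
Ab-C-Eb: root Ab is the submediant; major triad there is VI.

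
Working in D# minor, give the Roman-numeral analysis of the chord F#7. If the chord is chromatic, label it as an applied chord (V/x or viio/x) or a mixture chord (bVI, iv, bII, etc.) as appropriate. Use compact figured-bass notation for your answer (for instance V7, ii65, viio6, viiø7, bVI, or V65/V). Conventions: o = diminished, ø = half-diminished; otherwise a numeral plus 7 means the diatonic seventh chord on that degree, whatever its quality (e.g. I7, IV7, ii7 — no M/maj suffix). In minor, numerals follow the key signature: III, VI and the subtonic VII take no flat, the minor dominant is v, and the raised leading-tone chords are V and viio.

V7/VI

The pitches F#-A#-C#-E form a dominant seventh chord rooted on F#.
F# is not a diatonic chord root with this quality in D# minor, but it lies a perfect fifth above B (VI), so the chord functions as an applied dominant of VI.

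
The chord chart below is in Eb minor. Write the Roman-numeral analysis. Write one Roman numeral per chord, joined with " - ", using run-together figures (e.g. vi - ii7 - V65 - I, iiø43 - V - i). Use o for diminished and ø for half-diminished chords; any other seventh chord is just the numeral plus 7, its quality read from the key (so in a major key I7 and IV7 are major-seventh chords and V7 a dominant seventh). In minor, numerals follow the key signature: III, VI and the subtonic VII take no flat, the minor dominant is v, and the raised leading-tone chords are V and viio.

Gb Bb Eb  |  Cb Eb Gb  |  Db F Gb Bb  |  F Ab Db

i6 - VI - III43 - VII6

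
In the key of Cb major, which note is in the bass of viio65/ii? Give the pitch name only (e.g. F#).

Eb

The applied chord viio65/ii is rooted on C: C-Eb-Gb-Bbb.
The figure 65 means first inversion — the third is in the bass.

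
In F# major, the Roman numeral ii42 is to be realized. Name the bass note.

ii in F# major has root G#; the chord is G#-B-D#-F#.
The figure 42 means third inversion — the seventh is in the bass.

F#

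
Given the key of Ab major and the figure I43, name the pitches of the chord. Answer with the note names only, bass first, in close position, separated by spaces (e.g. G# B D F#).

Eb G Ab C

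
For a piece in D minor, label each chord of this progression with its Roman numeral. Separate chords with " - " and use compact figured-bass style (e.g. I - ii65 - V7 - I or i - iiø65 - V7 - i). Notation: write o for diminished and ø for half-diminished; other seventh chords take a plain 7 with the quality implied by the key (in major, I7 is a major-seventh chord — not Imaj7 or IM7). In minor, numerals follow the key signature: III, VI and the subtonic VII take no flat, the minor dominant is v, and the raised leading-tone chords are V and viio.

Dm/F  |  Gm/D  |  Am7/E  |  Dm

Dm/F: minor triad on D = scale degree 1 → i6.
Gm/D: minor triad on G = scale degree 4 → iv64.
Am7/E: minor seventh chord on A = scale degree 5 → v43.
Dm: minor triad on D = scale degree 1 → i.

i6 - iv64 - v43 - i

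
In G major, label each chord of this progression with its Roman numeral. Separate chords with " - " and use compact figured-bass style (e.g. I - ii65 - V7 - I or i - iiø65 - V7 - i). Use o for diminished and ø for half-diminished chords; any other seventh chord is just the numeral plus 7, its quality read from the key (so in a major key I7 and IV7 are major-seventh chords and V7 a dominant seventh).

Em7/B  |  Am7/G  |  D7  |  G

vi43 - ii42 - V7 - I

Em7/B: root E is the submediant; minor seventh chord there is vi43.
Am7/G has root A, degree 2 in G major, so ii42.
D7: dominant seventh chord on D = scale degree 5 → V7.
G: major triad on G = scale degree 1 → I.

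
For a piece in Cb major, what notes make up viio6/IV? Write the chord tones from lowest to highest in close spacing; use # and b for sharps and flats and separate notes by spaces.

Gb Bbb Eb

viio6/IV is a secondary leading-tone chord. The target IV is Fb in Cb major; the applied chord is rooted a semitone below, on Eb.
Building a diminished triad on Eb gives Eb-Gb-Bbb.
With the 6 figure the chord is in first inversion; from the bass Gb upward in close position it reads Gb-Bbb-Eb.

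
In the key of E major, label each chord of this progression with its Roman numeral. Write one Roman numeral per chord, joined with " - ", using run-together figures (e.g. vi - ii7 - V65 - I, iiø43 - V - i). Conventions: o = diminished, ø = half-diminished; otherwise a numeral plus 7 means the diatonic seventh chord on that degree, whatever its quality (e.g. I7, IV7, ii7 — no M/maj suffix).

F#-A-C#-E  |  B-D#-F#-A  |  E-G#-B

ii7 - V7 - I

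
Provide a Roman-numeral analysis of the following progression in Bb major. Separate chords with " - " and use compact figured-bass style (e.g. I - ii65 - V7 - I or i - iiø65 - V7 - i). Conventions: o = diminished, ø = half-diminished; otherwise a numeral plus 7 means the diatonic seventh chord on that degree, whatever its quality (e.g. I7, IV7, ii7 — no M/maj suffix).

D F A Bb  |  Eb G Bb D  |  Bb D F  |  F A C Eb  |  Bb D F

D-F-A-Bb: major seventh chord on Bb = scale degree 1 → I65.
Eb-G-Bb-D has root Eb, degree 4 in Bb major, so IV7.
Bb-D-F: major triad on Bb = scale degree 1 → I.
F-A-C-Eb: root F is the dominant; dominant seventh chord there is V7.
Bb-D-F: root Bb is the tonic; major triad there is I.

I65 - IV7 - I - V7 - I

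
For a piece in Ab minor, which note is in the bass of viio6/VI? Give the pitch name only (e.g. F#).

Gb

The applied chord viio6/VI is rooted on Eb: Eb-Gb-Bbb.
The figure 6 means first inversion — the third is in the bass.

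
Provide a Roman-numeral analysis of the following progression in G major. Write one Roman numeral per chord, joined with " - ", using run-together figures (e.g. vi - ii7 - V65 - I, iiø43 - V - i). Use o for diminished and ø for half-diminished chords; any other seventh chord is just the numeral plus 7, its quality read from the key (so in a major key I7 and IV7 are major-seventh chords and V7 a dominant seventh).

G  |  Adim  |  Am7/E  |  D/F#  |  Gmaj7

I - iio - ii43 - V6 - I7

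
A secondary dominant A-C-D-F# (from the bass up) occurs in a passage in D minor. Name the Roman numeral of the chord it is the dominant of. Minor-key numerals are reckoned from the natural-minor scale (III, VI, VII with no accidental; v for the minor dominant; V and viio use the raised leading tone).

The chord is a dominant seventh chord on D.
A dominant resolves down a perfect fifth: D → G. In D minor, G is scale degree 4, i.e. iv.

iv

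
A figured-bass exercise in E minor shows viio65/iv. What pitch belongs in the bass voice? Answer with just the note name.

B

The applied chord viio65/iv is rooted on G#: G#-B-D-F.
The figure 65 means first inversion — the third is in the bass.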